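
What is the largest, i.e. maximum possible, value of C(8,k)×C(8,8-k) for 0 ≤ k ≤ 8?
4,900
C(8,k)·C(8,8-k) = C(8,k)², maximised at the centre k = 4: C(8,4)² = 4,900.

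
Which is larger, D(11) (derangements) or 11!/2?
11!/2

Explanation: D(11) = (11-1)·[D(10) + D(9)] = 10·[1,334,961 + 133,496] = 14,684,570; 11!/2 = 39,916,800/2 = 19,958,400.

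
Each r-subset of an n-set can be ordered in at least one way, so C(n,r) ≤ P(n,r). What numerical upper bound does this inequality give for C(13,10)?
1,037,836,800

Explanation: P(13,10) = 13·12·11·10·9·8·7·6·5·4 = 1,037,836,800, so C(13,10) ≤ 1,037,836,800. (The bound is loose by a factor of 10! = 3,628,800: C(13,10) = 1,037,836,800/3,628,800 = 286.)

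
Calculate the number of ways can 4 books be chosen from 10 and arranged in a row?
5,040

Working:
P(10,4) = 10!/(10-4)! = 5,040.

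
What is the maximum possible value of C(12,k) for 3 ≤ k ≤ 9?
C(12,k) is maximised at the centre of the row: C(12,6) = 924.
Final answer: 924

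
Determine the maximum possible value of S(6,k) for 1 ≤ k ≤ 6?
Row S(6,k) for k = 1..6 (via S(n,k) = k·S(n−1,k) + S(n−1,k−1)): 1, 31, 90, 65, 15, 1. The row is unimodal; maximum at k = 3: 90.
Final answer: 90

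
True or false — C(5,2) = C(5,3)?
True

Reasoning: Symmetry C(n,k) = C(n,n-k): C(5,2) = 10 and C(5,3) = 10. Both sides agree, so the statement holds.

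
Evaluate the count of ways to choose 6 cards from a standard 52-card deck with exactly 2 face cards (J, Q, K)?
6,031,740

Explanation: 12 face cards and 40 non-face cards: C(12,2) × C(40,4) = 66 × 91,390 = 6,031,740.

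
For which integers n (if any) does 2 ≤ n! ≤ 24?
2, 3, 4

Solution: n! is strictly increasing; 2! = 2 and 4! = 24, so valid n = 2, 3, 4.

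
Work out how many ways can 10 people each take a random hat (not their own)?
Using D(n) = (n-1)[D(n-1) + D(n-2)]:
D(10) = (10-1) × [D(9) + D(8)]
      = 9 × [133496 + 14833]
      = 9 × 148329
      = 1,334,961
Final answer: 1,334,961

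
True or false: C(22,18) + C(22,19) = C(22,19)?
False

Explanation: Pascal's identity gives C(23,19) = 8,855, whereas C(22,19) = 1,540.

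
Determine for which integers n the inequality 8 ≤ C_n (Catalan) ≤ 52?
4, 5
C_3=5; C_4=14; C_5=42; C_6=132. So valid n = 4, 5.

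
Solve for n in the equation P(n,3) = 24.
4

P(n,3) = n(n−1)(n−2) is increasing in n; n(n−1)(n−2) ≈ (n−1)^3 = 24 gives n ≈ 3.9. Check: P(3,3) = 6, P(4,3) = 24 ✓. So n = 4.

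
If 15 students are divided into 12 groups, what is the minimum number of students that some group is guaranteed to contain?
Pigeonhole: ⌈15/12⌉ = 2.
Final answer: 2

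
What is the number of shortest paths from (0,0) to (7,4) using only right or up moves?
330

Reasoning: Choose 7 rights from 11 moves: C(11,7) = 330.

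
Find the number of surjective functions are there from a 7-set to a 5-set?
Onto functions = 5! × S(7,5)
First compute S(7,5) via recurrence:
Using the Stirling recurrence: S(n,k) = k·S(n-1,k) + S(n-1,k-1)
S(7,5) = 5·S(6,5) + S(6,4)
         = 5·15 + 65
         = 75 + 65
         = 140
Then: 120 × 140 = 16,800
Final answer: 16,800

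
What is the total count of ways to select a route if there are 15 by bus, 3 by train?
18

Working:
By the addition principle: 15 + 3 = 18.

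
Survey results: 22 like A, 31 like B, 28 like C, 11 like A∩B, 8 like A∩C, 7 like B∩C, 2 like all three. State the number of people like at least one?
|A∪B∪C| = 22+31+28-11-8-7+2 = 57.
Final answer: 57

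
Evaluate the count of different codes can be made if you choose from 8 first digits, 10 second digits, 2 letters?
160
By the multiplication principle: 8 × 10 × 2 = 160.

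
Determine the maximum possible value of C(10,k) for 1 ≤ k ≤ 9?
252

C(10,k) is maximised at the centre of the row: C(10,5) = 252.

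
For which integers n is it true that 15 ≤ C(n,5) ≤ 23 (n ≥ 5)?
7
C(6,5)=6; C(7,5)=21; C(8,5)=56. So valid n = 7.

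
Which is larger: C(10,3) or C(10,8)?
C(10,3)

Solution: C(10,3)=120, C(10,8)=45.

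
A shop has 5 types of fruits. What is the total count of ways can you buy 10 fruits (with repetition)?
1,001
Stars and bars: C(10+5-1, 10) = C(14, 10) = 1,001.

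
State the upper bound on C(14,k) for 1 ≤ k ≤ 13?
3,432

Reasoning: C(14,k) is maximised at the centre of the row: C(14,7) = 3,432.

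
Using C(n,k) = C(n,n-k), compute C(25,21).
C(25,21) = C(25,4) = 12,650.
Final answer: 12,650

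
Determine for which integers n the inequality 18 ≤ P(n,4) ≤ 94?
4

Reasoning: P(3,4)=0; P(4,4)=24; P(5,4)=120. So valid n = 4.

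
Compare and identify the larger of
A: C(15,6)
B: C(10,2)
A=C(15,6)=5,005, B=C(10,2)=45.

Answer: A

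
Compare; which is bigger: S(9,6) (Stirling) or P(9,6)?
P(9,6)
S(9,6) = 6·S(8,6) + S(8,5) = 6·266 + 1,050 = 2,646; P(9,6) = 60,480.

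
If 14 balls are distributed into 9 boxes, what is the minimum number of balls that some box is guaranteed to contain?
2

Pigeonhole: ⌈14/9⌉ = 2.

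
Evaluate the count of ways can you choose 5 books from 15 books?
3,003
C(15,5) = 15! / (5! × (15-5)!)
         = 15! / (5! × 10!)
         = 3,003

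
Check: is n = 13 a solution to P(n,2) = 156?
Yes

P(13,2) = 13·12 = 156, which equals 156.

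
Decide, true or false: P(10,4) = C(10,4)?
False

P(10,4) = 5,040 but C(10,4) = 210; they differ by a factor of 4! = 24, so the statement does not hold.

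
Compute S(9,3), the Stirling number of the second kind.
3,025

Working:
Using the Stirling recurrence: S(n,k) = k·S(n-1,k) + S(n-1,k-1)
S(9,3) = 3·S(8,3) + S(8,2)
         = 3·966 + 127
         = 2898 + 127
         = 3,025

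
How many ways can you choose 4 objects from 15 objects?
C(15,4) = 15! / (4! × (15-4)!)
         = 15! / (4! × 11!)
         = 1,365

Answer: 1,365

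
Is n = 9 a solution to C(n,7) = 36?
Yes
C(9,7) = 9·8·7·6·5·4·3/7! = 181,440/5,040 = 36, which equals 36.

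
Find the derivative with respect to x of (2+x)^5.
5(2+x)^4

Working:
Using the power rule: d/dx (2+x)^5 = 5(2+x)^{4}.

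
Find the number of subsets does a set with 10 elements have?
1,024

Each element can be included or excluded: 2^10 = 1,024.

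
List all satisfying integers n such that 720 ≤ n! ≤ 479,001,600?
6, 7, 8, 9, 10, 11, 12

n! is strictly increasing; 6! = 720 and 12! = 479,001,600, so valid n = 6, 7, 8, 9, 10, 11, 12.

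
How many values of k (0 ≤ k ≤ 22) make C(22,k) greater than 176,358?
7

Reasoning: Row 22 is unimodal and symmetric about k=22/2. C(22,7)=170,544 ≤ 176,358; C(22,8)=319,770 > 176,358; by symmetry C(22,k) > 176,358 for k = 8..14. That's 14 - 8 + 1 = 7 values.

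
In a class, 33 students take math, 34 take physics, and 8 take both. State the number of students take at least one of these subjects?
|A∪B| = |A|+|B|-|A∩B| = 33+34-8 = 59.

Answer: 59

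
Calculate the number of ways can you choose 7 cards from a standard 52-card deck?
133,784,560

Solution: C(52,7) = 133,784,560.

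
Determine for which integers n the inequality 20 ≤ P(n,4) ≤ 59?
4

Explanation: P(3,4)=0; P(4,4)=24; P(5,4)=120. So valid n = 4.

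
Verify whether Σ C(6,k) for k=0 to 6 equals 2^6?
True

Explanation: Binomial theorem: Σ C(6,k) = (1+1)^6 = 2^6 = 64; RHS 2^6 = 64.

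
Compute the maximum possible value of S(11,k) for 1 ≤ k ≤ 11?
246,730

Row S(11,k) for k = 1..11 (via S(n,k) = k·S(n−1,k) + S(n−1,k−1)): 1, 1,023, 28,501, 145,750, 246,730, 179,487, 63,987, 11,880, 1,155, 55, 1. The row is unimodal; maximum at k = 5: 246,730.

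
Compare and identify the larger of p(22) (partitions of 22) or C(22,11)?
C(22,11)
Pentagonal recurrence p(n) = p(n−1) + p(n−2) − p(n−5) − p(n−7) + …: p(22) = p(21) + p(20) − p(17) − p(15) + p(10) + p(7) − p(0) = 792 + 627 − 297 − 176 + 42 + 15 − 1 = 1,002; C(22,11) = 705,432.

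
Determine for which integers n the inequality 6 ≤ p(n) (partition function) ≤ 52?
Tabulating p(n) via p(n) = p(n−1) + p(n−2) − p(n−5) − p(n−7) + …: p(4)=5; p(5)=7; p(6)=11; p(7)=15; p(8)=22; p(9)=30; p(10)=42; p(11)=56. So valid n = 5, 6, 7, 8, 9, 10.
Final answer: 5, 6, 7, 8, 9, 10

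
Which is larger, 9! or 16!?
16!

9!=362,880, 16!=20,922,789,888,000. 16! > 9!.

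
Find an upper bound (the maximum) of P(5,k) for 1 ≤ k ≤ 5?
120

Working:
P(5,k) increases in k, so maximum at k = 5: 5! = 120.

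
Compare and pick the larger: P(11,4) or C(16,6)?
C(16,6)

Solution: P(11,4)=7,920, C(16,6)=8,008.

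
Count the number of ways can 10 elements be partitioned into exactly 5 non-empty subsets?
42,525

This equals S(10,5), the Stirling number of the 2nd kind.
Using the Stirling recurrence: S(n,k) = k·S(n-1,k) + S(n-1,k-1)
S(10,5) = 5·S(9,5) + S(9,4)
         = 5·6951 + 7770
         = 34755 + 7770
         = 42,525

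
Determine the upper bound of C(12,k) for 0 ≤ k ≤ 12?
924
Maximum at k = 6: C(12,6) = 924.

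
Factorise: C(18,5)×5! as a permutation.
P(18,5)

C(18,5)×5! = [18!/(5!(13)!)]×5! = 18!/(13)! = P(18,5) = 1,028,160.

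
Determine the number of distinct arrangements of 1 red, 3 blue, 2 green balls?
60

Reasoning: Multinomial: 6!/(1! × 3! × 2!) = 60.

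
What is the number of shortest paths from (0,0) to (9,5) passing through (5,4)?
To (5,4): C(9,5)=126. From there: C(5,4)=5. Total: 630.

Answer: 630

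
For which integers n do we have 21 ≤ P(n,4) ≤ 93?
4

Working:
P(3,4)=0; P(4,4)=24; P(5,4)=120. So valid n = 4.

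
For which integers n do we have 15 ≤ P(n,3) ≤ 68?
P(3,3)=6; P(4,3)=24; P(5,3)=60; P(6,3)=120. So valid n = 4, 5.
Final answer: 4, 5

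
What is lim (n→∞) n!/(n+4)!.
0

Solution: n!/(n+4)! = 1/[(n+1)(n+2)···(n+4)] → 0 as n → ∞.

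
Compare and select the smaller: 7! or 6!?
7!=5,040, 6!=720. 7! > 6!.

Answer: 6!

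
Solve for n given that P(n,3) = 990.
11
P(n,3) = n(n−1)(n−2) is increasing in n; n(n−1)(n−2) ≈ (n−1)^3 = 990 gives n ≈ 11.0. Check: P(9,3) = 504, P(10,3) = 720, P(11,3) = 990 ✓. So n = 11.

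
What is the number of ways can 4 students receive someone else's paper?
9

Using D(n) = (n-1)[D(n-1) + D(n-2)]:
D(4) = (4-1) × [D(3) + D(2)]
      = 3 × [2 + 1]
      = 3 × 3
      = 9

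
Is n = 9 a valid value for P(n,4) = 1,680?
No
P(9,4) = 9·8·7·6 = 3,024, which does not equal 1,680.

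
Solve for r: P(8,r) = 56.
P(8,r) = 8·7·…·(8−r+1), a product of r factors. Multiplying down from 8: 8 = 8; 8·7 = 56 ✓ (2 factors). So r = 2.
Final answer: 2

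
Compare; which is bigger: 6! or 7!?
7!

Working:
6!=720, 7!=5,040. 7! > 6!.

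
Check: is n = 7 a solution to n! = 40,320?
No

7! = 7·6! = 7·720 = 5,040, which does not equal 40,320.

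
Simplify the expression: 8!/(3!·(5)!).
56
This is C(8,3) = 56.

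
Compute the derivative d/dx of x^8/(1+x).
(8x^7(1+x) - x^8)/(1+x)²

Reasoning: Quotient rule: [8x^{7}(1+x) - x^8]/(1+x)².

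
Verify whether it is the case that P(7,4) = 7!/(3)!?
Permutation formula P(n,k) = n!/(n-k)!: 7!/3! = 5,040/6 = 840 = P(7,4). The statement holds.

Answer: True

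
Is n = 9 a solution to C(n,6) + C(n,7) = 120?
Yes

C(9,6) + C(9,7) = 84 + 36 = 120, which equals 120.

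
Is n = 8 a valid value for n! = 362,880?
No

Solution: 8! = 8·7! = 8·5,040 = 40,320, which does not equal 362,880.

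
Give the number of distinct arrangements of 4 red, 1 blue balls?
5

Reasoning: Multinomial: 5!/(4! × 1!) = 5.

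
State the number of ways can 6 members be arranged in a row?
Arrangements of 6 distinct objects: 6! = 720.
Final answer: 720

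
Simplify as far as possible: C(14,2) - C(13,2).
C(14,2) - C(13,2) = C(13,1) = 13.

Answer: 13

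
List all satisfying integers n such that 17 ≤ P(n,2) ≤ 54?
P(4,2)=12; P(5,2)=20; P(6,2)=30; P(7,2)=42; P(8,2)=56. So valid n = 5, 6, 7.

Answer: 5, 6, 7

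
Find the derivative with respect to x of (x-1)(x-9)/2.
d/dx[(x-1)(x-9)] = (x-9) + (x-1) = 2x - 10. Dividing by 2 gives (2x - 10)/2.

Answer: (2x - 10)/2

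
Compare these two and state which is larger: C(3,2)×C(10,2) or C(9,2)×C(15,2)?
C(9,2)×C(15,2)

Working:
C(3,2)×C(10,2)=135, C(9,2)×C(15,2)=3,780.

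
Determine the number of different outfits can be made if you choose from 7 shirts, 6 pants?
By the multiplication principle: 7 × 6 = 42.

Answer: 42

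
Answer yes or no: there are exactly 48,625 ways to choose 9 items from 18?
No

Explanation: C(18,9) = 48,620 ≠ 48625.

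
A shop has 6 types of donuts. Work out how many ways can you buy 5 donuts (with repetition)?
Stars and bars: C(5+6-1, 5) = C(10, 5) = 252.
Final answer: 252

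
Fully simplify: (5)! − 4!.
96

Explanation: (5)! − 4! = (5)·4! − 4! = (5−1)·4! = 4·4! = 96.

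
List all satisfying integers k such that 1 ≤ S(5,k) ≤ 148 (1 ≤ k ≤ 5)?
1, 2, 3, 4, 5

Explanation: S(5,1)=1; S(5,2)=15; S(5,3)=25; S(5,4)=10; S(5,5)=1. So valid k = 1, 2, 3, 4, 5.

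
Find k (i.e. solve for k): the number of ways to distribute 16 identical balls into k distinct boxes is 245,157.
8

Explanation: Stars and bars: the count is C(16+k−1, k−1), increasing in k. k=6: C(21,5) = 20,349, k=7: C(22,6) = 74,613, k=8: C(23,7) = 245,157 ✓. So k = 8.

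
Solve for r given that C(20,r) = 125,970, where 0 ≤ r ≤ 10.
8

C(20,r) is increasing for 0 ≤ r ≤ 10. Stepping up (C(20,r+1) = C(20,r)·(20−r)/(r+1)): C(20,1) = 20, C(20,2) = 190, C(20,3) = 1,140, C(20,4) = 4,845, C(20,5) = 15,504, C(20,6) = 38,760, C(20,7) = 77,520, C(20,8) = 125,970 ✓. So r = 8.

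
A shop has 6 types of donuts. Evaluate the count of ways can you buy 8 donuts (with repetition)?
1,287

Reasoning: Stars and bars: C(8+6-1, 8) = C(13, 8) = 1,287.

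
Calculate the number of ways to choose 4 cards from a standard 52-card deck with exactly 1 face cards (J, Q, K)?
12 face cards and 40 non-face cards: C(12,1) × C(40,3) = 12 × 9,880 = 118,560.

Answer: 118,560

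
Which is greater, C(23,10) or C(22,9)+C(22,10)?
Equal

Reasoning: By Pascal's identity: C(23,10) = C(22,9)+C(22,10) = 1,144,066. Equal.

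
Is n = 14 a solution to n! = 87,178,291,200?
Yes

Reasoning: 14! = 14·13! = 14·6,227,020,800 = 87,178,291,200, which equals 87,178,291,200.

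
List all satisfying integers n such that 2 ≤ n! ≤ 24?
2, 3, 4

n! is strictly increasing; 2! = 2 and 4! = 24, so valid n = 2, 3, 4.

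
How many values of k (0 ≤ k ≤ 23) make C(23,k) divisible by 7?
12

Reasoning: Checking C(23,k) mod 7 for k = 0..23: divisible at k = 3, 4, 5, 6, 10, 11, 12, 13, 17, 18, 19, 20. That's 12 values.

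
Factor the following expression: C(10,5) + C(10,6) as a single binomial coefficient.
By Pascal's identity: C(10,5) + C(10,6) = C(11,6) = 462.

Answer: C(11,6)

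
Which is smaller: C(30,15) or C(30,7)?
C(30,7)

Working:
C(30,15)=155,117,520, C(30,7)=2,035,800.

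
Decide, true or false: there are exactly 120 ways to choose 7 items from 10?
True

Reasoning: C(10,7) = 120.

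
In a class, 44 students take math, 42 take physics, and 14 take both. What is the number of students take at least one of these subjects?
72

Explanation: |A∪B| = |A|+|B|-|A∩B| = 44+42-14 = 72.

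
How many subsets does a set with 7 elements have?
128

Reasoning: Each element can be included or excluded: 2^7 = 128.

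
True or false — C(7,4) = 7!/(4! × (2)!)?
The correct denominator is 4!×3!, giving C(7,4) = 35; the stated RHS is 7!/(4!×2!) = 105 ≠ 35, so the statement does not hold.

Answer: False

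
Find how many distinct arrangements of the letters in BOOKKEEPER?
151,200

Solution: Word has 10 letters (B=1, O=2, K=2, E=3, P=1, R=1). Arrangements: 10!/Π(k!) = 151,200.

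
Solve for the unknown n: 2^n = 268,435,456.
268,435,456 = 1,024 × 1,024 × 256 = 2^10 × 2^10 × 2^8 = 2^28, so n = 28.

Answer: 28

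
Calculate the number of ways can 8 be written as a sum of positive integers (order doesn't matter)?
Pentagonal recurrence p(n) = p(n−1) + p(n−2) − p(n−5) − p(n−7) + …: p(8) = p(7) + p(6) − p(3) − p(1) = 15 + 11 − 3 − 1 = 22.

Answer: 22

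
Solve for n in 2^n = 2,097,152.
21

Reasoning: 2,097,152 = 1,024 × 1,024 × 2 = 2^10 × 2^10 × 2^1 = 2^21, so n = 21.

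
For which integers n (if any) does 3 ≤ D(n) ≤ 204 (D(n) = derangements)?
4, 5
Using D(n) = (n−1)[D(n−1) + D(n−2)] with D(1)=0, D(2)=1: D(3)=2; D(4)=9; D(5)=44; D(6)=265. So valid n = 4, 5.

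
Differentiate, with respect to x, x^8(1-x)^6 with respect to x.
8x^7(1-x)^6 - 6x^8(1-x)^5

Reasoning: Product rule: 8x^{7}(1-x)^{6} + x^8·(-6)(1-x)^{5}.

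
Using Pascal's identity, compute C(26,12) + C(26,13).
20,058,300

C(26,12) + C(26,13) = C(27,13) = 20,058,300.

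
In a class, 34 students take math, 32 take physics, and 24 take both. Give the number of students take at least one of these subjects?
42

Working:
|A∪B| = |A|+|B|-|A∩B| = 34+32-24 = 42.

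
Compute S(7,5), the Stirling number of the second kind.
140

Explanation: Using the Stirling recurrence: S(n,k) = k·S(n-1,k) + S(n-1,k-1)
S(7,5) = 5·S(6,5) + S(6,4)
         = 5·15 + 65
         = 75 + 65
         = 140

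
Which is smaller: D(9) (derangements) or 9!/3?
9!/3

Working:
D(9) = (9-1)·[D(8) + D(7)] = 8·[14,833 + 1,854] = 133,496; 9!/3 = 362,880/3 = 120,960.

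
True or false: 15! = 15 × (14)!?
True

By definition n! = n × (n-1)!, so 15! = 15 × 14!.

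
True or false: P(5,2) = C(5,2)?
False

Solution: P(5,2) = 20 but C(5,2) = 10; they differ by a factor of 2! = 2, so the statement does not hold.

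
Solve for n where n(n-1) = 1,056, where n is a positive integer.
33
n² − n − 1,056 = 0, so n = (1 ± √(1 + 4·1,056))/2 = (1 ± √4,225)/2 = (1 ± 65)/2, i.e. n = 33 or n = -32. Taking the positive root, n = 33 (check: 33×32 = 1,056).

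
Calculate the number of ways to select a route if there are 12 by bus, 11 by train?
23

By the addition principle: 12 + 11 = 23.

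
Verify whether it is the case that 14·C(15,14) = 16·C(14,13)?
False

Solution: Absorption identity k·C(n,k) = n·C(n-1,k-1). LHS = 14·15 = 210; RHS = 16·14 = 224.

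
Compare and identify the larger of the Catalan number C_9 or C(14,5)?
C_9 = C(18,9)/(9+1) = 48,620/10 = 4,862; C(14,5) = 2,002.
Final answer: C_9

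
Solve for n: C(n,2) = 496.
C(n,2) = n(n−1)/2! is increasing in n, and n(n−1) = 2!·496 = 992 ≈ (n−0.5)^2 gives n ≈ 32.0. Check: C(30,2) = 435, C(31,2) = 465, C(32,2) = 496 ✓. So n = 32.

Answer: 32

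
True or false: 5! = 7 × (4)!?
False

Reasoning: 5! = 5 × 4! = 120, but 7 × 4! = 168.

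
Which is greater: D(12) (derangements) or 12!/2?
12!/2

D(12) = (12-1)·[D(11) + D(10)] = 11·[14,684,570 + 1,334,961] = 176,214,841; 12!/2 = 479,001,600/2 = 239,500,800.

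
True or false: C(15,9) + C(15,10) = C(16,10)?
True

Solution: Pascal's identity C(n,k) + C(n,k+1) = C(n+1,k+1): 5,005 + 3,003 = 8,008 = C(16,10).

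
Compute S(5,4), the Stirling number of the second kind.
Using the Stirling recurrence: S(n,k) = k·S(n-1,k) + S(n-1,k-1)
S(5,4) = 4·S(4,4) + S(4,3)
         = 4·1 + 6
         = 4 + 6
         = 10
Final answer: 10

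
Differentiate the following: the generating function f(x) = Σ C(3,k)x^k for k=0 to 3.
Σ k·C(3,k)x^(k-1) for k=1 to 3

Term-by-term differentiation gives Σ k·C(3,k)x^{k-1} for k=1 to 3.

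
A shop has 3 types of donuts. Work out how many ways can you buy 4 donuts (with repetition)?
15

Reasoning: Stars and bars: C(4+3-1, 4) = C(6, 4) = 15.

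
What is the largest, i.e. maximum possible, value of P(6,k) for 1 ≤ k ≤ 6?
720

Solution: P(6,k) increases in k, so maximum at k = 6: 6! = 720.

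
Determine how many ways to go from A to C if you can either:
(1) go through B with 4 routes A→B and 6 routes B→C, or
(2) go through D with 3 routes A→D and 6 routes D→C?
Route via B: 4×6=24. Route via D: 3×6=18. Total: 42.
Final answer: 42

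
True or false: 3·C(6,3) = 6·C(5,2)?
Absorption identity k·C(n,k) = n·C(n-1,k-1). LHS = 3·20 = 60; RHS = 6·10 = 60.
Final answer: True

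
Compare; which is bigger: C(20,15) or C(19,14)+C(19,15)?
By Pascal's identity: C(20,15) = C(19,14)+C(19,15) = 15,504. Equal.
Final answer: Equal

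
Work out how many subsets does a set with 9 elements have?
512

Each element can be included or excluded: 2^9 = 512.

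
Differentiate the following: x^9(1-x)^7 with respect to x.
9x^8(1-x)^7 - 7x^9(1-x)^6

Reasoning: Product rule: 9x^{8}(1-x)^{7} + x^9·(-7)(1-x)^{6}.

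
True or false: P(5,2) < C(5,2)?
P(5,2) = 20 and C(5,2) = 10; P(n,r) = r! × C(n,r) so P > C whenever r ≥ 2.
Final answer: False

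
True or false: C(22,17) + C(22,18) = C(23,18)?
True
Pascal's identity C(n,k) + C(n,k+1) = C(n+1,k+1): 26,334 + 7,315 = 33,649 = C(23,18).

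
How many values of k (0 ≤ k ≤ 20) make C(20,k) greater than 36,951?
9

Working:
Row 20 is unimodal and symmetric about k=20/2. C(20,5)=15,504 ≤ 36,951; C(20,6)=38,760 > 36,951; by symmetry C(20,k) > 36,951 for k = 6..14. That's 14 - 6 + 1 = 9 values.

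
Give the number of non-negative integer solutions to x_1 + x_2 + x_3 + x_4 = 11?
364

Reasoning: C(11+4-1, 4-1) = 364.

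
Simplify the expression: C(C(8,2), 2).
378

Explanation: C(8,2) = 28, then C(28, 2) = 378.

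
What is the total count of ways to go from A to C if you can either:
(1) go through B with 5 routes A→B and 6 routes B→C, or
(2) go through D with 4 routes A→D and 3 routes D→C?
Route via B: 5×6=30. Route via D: 4×3=12. Total: 42.

Answer: 42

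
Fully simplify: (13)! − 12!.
(13)! − 12! = (13)·12! − 12! = (13−1)·12! = 12·12! = 5,748,019,200.
Final answer: 5,748,019,200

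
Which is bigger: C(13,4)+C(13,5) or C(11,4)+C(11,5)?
C(13,4)+C(13,5)

First=2,002, Second=792.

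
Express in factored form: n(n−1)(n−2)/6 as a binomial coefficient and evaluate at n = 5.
C(n,3); C(5,3) = 10

n(n−1)(n−2)/6 = n!/(3!(n−3)!) = C(n,3). At n = 5: C(5,3) = 10.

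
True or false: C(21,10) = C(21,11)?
C(21,10) = C(21,21-10) by the symmetry property; both equal 352,716.
Final answer: True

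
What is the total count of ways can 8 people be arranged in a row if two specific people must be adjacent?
10,080

Reasoning: Treat pair as unit: (8-1)! arrangements × 2 internal orders = 10,080.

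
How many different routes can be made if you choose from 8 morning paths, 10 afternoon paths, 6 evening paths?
By the multiplication principle: 8 × 10 × 6 = 480.

Answer: 480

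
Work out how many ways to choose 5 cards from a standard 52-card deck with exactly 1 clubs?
1,069,263

Working:
13 clubs and 39 non-clubs: C(13,1) × C(39,4) = 13 × 82251 = 1,069,263.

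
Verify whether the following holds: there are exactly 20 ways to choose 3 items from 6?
True

Working:
C(6,3) = 20.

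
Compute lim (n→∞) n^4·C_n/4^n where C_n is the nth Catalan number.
C_n ~ 4^n/(n^(3/2)√π), so n^4·C_n/4^n ~ n^(4 − 3/2)/√π → ∞.
Final answer: ∞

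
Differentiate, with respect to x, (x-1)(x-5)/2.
(2x - 6)/2

d/dx[(x-1)(x-5)] = (x-5) + (x-1) = 2x - 6. Dividing by 2 gives (2x - 6)/2.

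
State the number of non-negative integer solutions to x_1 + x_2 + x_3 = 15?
136

Working:
C(15+3-1, 3-1) = 136.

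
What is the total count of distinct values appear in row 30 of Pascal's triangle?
16

Working:
Row 30 has entries C(30,0)..C(30,30); by symmetry C(30,k)=C(30,30-k), giving 16 distinct values.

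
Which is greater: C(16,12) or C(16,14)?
C(16,12)=1,820, C(16,14)=120.
Final answer: C(16,12)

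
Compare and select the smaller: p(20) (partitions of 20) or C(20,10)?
p(20)

Explanation: Pentagonal recurrence p(n) = p(n−1) + p(n−2) − p(n−5) − p(n−7) + …: p(20) = p(19) + p(18) − p(15) − p(13) + p(8) + p(5) = 490 + 385 − 176 − 101 + 22 + 7 = 627; C(20,10) = 184,756.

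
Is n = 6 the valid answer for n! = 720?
6! = 6·5! = 6·120 = 720, which equals 720.

Answer: Yes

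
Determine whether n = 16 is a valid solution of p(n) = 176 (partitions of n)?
No

Explanation: Pentagonal recurrence p(n) = p(n−1) + p(n−2) − p(n−5) − p(n−7) + …: p(16) = p(15) + p(14) − p(11) − p(9) + p(4) + p(1) = 176 + 135 − 56 − 30 + 5 + 1 = 231, which does not equal 176.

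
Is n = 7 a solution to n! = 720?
No
7! = 7·6! = 7·720 = 5,040, which does not equal 720.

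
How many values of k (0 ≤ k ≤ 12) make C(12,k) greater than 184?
7
Row 12 is unimodal and symmetric about k=12/2. C(12,2)=66 ≤ 184; C(12,3)=220 > 184; by symmetry C(12,k) > 184 for k = 3..9. That's 9 - 3 + 1 = 7 values.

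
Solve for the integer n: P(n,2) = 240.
16

Explanation: P(n,2) = n(n−1) is increasing in n; n(n−1) ≈ (n−0.5)^2 = 240 gives n ≈ 16.0. Check: P(14,2) = 182, P(15,2) = 210, P(16,2) = 240 ✓. So n = 16.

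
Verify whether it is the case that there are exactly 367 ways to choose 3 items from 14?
False

C(14,3) = 364 ≠ 367.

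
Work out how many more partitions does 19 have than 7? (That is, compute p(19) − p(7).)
Pentagonal recurrence p(n) = p(n−1) + p(n−2) − p(n−5) − p(n−7) + …: p(19) = p(18) + p(17) − p(14) − p(12) + p(7) + p(4) = 385 + 297 − 135 − 77 + 15 + 5 = 490.
p(7) = p(6) + p(5) − p(2) − p(0) = 11 + 7 − 2 − 1 = 15.
Difference = 490 − 15 = 475.

Answer: 475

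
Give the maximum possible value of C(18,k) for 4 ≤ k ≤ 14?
C(18,k) is maximised at the centre of the row: C(18,9) = 48,620.

Answer: 48,620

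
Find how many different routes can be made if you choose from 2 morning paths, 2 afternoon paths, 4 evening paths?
16
By the multiplication principle: 2 × 2 × 4 = 16.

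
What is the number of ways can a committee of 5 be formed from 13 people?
1,287
C(13,5) = 13! / (5! × (13-5)!)
         = 13! / (5! × 8!)
         = 1,287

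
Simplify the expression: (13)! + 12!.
6,706,022,400

Reasoning: (13)! + 12! = (13)·12! + 12! = (13+1)·12! = 14·12! = 6,706,022,400.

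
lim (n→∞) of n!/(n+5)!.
n!/(n+5)! = 1/[(n+1)(n+2)···(n+5)] → 0 as n → ∞.

Answer: 0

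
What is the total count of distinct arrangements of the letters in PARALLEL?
Word has 8 letters (P=1, A=2, R=1, L=3, E=1). Arrangements: 8!/Π(k!) = 3,360.

Answer: 3,360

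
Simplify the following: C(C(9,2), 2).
630
C(9,2) = 36, then C(36, 2) = 630.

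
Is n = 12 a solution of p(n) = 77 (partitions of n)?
Yes

Explanation: Pentagonal recurrence p(n) = p(n−1) + p(n−2) − p(n−5) − p(n−7) + …: p(12) = p(11) + p(10) − p(7) − p(5) + p(0) = 56 + 42 − 15 − 7 + 1 = 77, which equals 77.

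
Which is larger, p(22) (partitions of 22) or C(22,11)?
Pentagonal recurrence p(n) = p(n−1) + p(n−2) − p(n−5) − p(n−7) + …: p(22) = p(21) + p(20) − p(17) − p(15) + p(10) + p(7) − p(0) = 792 + 627 − 297 − 176 + 42 + 15 − 1 = 1,002; C(22,11) = 705,432.

Answer: C(22,11)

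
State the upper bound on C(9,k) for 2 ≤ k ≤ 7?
126

Explanation: C(9,k) is maximised at the centre of the row: C(9,4) = 126.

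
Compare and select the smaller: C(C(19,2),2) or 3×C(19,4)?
C(C(19,2),2)=14,535, 3×C(19,4)=11,628.

Answer: 3×C(19,4)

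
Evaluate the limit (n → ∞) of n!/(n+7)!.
0

Explanation: n!/(n+7)! = 1/[(n+1)(n+2)···(n+7)] → 0 as n → ∞.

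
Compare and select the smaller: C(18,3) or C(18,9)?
C(18,3)

Reasoning: C(18,3)=816, C(18,9)=48,620.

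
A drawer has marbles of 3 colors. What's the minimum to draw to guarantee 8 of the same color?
22

Reasoning: Worst case: 7 of each = 21. One more: 22.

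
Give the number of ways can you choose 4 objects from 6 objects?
15

Working:
C(6,4) = 6! / (4! × (6-4)!)
         = 6! / (4! × 2!)
         = 15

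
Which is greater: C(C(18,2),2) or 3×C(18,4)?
C(C(18,2),2)

Explanation: C(C(18,2),2)=11,628, 3×C(18,4)=9,180.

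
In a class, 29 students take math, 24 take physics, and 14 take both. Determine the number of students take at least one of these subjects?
39

Reasoning: |A∪B| = |A|+|B|-|A∩B| = 29+24-14 = 39.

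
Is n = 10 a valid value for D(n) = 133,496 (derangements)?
D(10) = (10-1)·[D(9) + D(8)] = 9·[133,496 + 14,833] = 1,334,961, which does not equal 133,496.
Final answer: No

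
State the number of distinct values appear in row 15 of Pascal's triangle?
8
Row 15 has entries C(15,0)..C(15,15); by symmetry C(15,k)=C(15,15-k), giving 8 distinct values.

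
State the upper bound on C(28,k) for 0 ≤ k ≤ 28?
Maximum at k = 14: C(28,14) = 40,116,600.
Final answer: 40,116,600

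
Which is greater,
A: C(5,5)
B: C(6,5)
B

Working:
A=C(5,5)=1, B=C(6,5)=6.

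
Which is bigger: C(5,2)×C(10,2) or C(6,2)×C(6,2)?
C(5,2)×C(10,2)

Solution: C(5,2)×C(10,2)=450, C(6,2)×C(6,2)=225.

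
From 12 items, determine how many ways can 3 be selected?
220

C(12,3) = 12! / (3! × (12-3)!)
         = 12! / (3! × 9!)
         = 220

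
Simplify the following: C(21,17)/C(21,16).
C(n,k+1)/C(n,k) = (n−k)/(k+1). Here (21−16)/(16+1) = 5/17 = 5/17.

Answer: 5/17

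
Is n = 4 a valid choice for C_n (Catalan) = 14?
C_4 = C(8,4)/(4+1) = 70/5 = 14, which equals 14.

Answer: Yes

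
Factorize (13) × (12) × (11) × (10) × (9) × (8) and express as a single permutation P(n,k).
Product of 6 consecutive descending integers starting at 13: P(13,6) = 13!/7! = 1,235,520.

Answer: P(13,6) = 13!/(7)!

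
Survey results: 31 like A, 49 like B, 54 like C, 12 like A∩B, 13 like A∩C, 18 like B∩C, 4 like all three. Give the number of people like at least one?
95
|A∪B∪C| = 31+49+54-12-13-18+4 = 95.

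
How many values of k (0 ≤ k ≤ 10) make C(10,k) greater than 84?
Row 10 is unimodal and symmetric about k=10/2. C(10,2)=45 ≤ 84; C(10,3)=120 > 84; by symmetry C(10,k) > 84 for k = 3..7. That's 7 - 3 + 1 = 5 values.

Answer: 5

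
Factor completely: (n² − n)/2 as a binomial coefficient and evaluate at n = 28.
(n² − n)/2 = n(n−1)/2 = C(n,2). At n = 28: C(28,2) = 378.

Answer: C(n,2); C(28,2) = 378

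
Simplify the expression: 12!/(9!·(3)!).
220

This is C(12,9) = 220.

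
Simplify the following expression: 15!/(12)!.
2,730
This equals 15×14×13 = 2,730.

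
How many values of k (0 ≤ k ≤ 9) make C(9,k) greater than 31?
6

Reasoning: Row 9 is unimodal and symmetric about k=9/2. C(9,1)=9 ≤ 31; C(9,2)=36 > 31; by symmetry C(9,k) > 31 for k = 2..7. That's 7 - 2 + 1 = 6 values.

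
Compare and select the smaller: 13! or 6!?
6!

Reasoning: 13!=6,227,020,800, 6!=720. 13! > 6!.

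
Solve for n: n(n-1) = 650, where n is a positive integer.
26

n² − n − 650 = 0, so n = (1 ± √(1 + 4·650))/2 = (1 ± √2,601)/2 = (1 ± 51)/2, i.e. n = 26 or n = -25. Taking the positive root, n = 26 (check: 26×25 = 650).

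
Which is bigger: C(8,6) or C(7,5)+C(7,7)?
C(8,6)=28; C(7,5)+C(7,7)=21+1=22.

Answer: C(8,6)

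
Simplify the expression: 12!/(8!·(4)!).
495

Working:
This is C(12,8) = 495.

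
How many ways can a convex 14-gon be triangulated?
208,012

Working:
Using the Catalan number formula: C_n = C(2n, n) / (n+1)
C_12 = C(24, 12) / (12+1)
     = 2704156 / 13
     = 208,012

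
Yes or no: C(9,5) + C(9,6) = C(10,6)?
Yes

Reasoning: Pascal's identity: LHS = 126 + 84 = 210; RHS = C(10,6) = 210. Both sides agree, so the statement holds.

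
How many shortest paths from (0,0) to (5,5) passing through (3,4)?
105
To (3,4): C(7,3)=35. From there: C(3,2)=3. Total: 105.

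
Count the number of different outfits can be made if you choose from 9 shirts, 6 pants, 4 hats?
By the multiplication principle: 9 × 6 × 4 = 216.
Final answer: 216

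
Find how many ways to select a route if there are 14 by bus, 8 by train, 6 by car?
By the addition principle: 14 + 8 + 6 = 28.
Final answer: 28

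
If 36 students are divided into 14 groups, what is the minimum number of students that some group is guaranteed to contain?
3

Explanation: Pigeonhole: ⌈36/14⌉ = 3.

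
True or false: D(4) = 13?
False
Derangements of 4 elements: D(4) = (4-1)·[D(3) + D(2)] = 3·[2 + 1] = 9.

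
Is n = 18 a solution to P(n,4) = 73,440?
Yes

Solution: P(18,4) = 18·17·16·15 = 73,440, which equals 73,440.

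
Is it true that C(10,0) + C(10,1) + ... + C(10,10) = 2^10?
True
Binomial theorem with x = y = 1: Σ C(10,i) = (1+1)^10 = 2^10 = 1,024. The statement holds.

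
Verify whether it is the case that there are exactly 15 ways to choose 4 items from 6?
True

Explanation: C(6,4) = 15.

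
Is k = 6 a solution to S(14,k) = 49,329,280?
S(14,6) = 6·S(13,6) + S(13,5) = 6·9,321,312 + 7,508,501 = 63,436,373, which does not equal 49,329,280.

Answer: No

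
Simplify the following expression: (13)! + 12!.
6,706,022,400

(13)! + 12! = (13)·12! + 12! = (13+1)·12! = 14·12! = 6,706,022,400.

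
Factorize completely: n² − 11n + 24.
Seek roots whose sum is 11 and product is 24: (3, 8). So n² − 11n + 24 = (n − 3)(n − 8).
Final answer: (n − 3)(n − 8)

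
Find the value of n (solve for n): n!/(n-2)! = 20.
n!/(n-2)! = n×(n-1), a product of 2 consecutive integers ≈ (n−0.5)^2. 20^(1/2) + 0.5 ≈ 5.0; check n = 5: 5×4 = 20 ✓. So n = 5.
Final answer: 5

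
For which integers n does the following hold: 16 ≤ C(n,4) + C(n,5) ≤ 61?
6, 7

C(5,4)+C(5,5)=6; C(6,4)+C(6,5)=21; C(7,4)+C(7,5)=56; C(8,4)+C(8,5)=126. So valid n = 6, 7.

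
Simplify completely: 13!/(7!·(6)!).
1,716

Reasoning: This is C(13,7) = 1,716.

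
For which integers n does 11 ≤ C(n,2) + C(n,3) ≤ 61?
5, 6, 7
C(4,2)+C(4,3)=10; C(5,2)+C(5,3)=20; C(6,2)+C(6,3)=35; C(7,2)+C(7,3)=56; C(8,2)+C(8,3)=84. So valid n = 5, 6, 7.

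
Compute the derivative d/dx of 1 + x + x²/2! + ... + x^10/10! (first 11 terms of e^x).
1 + x + x²/2! + ... + x^9/9!
Differentiating term by term gives the first 10 terms of e^x.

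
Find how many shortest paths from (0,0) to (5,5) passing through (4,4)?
140

Solution: To (4,4): C(8,4)=70. From there: C(2,1)=2. Total: 140.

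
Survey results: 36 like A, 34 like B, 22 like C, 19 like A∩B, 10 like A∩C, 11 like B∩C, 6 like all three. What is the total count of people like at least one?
58

Explanation: |A∪B∪C| = 36+34+22-19-10-11+6 = 58.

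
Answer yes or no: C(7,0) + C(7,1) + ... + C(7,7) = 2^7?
Yes
Binomial theorem with x = y = 1: Σ C(7,i) = (1+1)^7 = 2^7 = 128. The statement holds.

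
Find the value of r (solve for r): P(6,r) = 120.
3

Working:
P(6,r) = 6·5·…·(6−r+1), a product of r factors. Multiplying down from 6: 6 = 6; 6·5 = 30; 6·5·4 = 120 ✓ (3 factors). So r = 3.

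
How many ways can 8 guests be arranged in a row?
40,320

Working:
Arrangements of 8 distinct objects: 8! = 40,320.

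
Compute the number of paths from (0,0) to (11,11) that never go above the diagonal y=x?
58,786

Reasoning: Counted by the Catalan number C_11: C_11 = C(22,11)/(11+1) = 705,432/12 = 58,786.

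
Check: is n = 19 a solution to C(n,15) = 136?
No

Solution: C(19,15) = 19·18·17·16·15·14·13·12·11·10·9·8·7·6·5/15! = 5,068,545,850,368,000/1,307,674,368,000 = 3,876, which does not equal 136.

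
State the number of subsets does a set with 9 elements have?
512

Solution: Each element can be included or excluded: 2^9 = 512.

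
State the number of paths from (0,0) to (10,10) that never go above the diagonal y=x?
16,796

Explanation: Counted by the Catalan number C_10: C_10 = C(20,10)/(10+1) = 184,756/11 = 16,796.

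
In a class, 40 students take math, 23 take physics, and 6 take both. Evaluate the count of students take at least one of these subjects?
|A∪B| = |A|+|B|-|A∩B| = 40+23-6 = 57.

Answer: 57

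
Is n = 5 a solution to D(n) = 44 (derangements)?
D(5) = (5-1)·[D(4) + D(3)] = 4·[9 + 2] = 44, which equals 44.
Final answer: Yes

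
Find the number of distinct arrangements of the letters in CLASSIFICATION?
Word has 14 letters (C=2, L=1, A=2, S=2, I=3, F=1, T=1, O=1, N=1). Arrangements: 14!/Π(k!) = 1,816,214,400.

Answer: 1,816,214,400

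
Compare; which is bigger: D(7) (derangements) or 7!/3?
D(7) = (7-1)·[D(6) + D(5)] = 6·[265 + 44] = 1,854; 7!/3 = 5,040/3 = 1,680.

Answer: D(7)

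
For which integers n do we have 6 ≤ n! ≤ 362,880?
3, 4, 5, 6, 7, 8, 9

n! is strictly increasing; 3! = 6 and 9! = 362,880, so valid n = 3, 4, 5, 6, 7, 8, 9.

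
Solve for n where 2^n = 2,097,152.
2,097,152 = 1,024 × 1,024 × 2 = 2^10 × 2^10 × 2^1 = 2^21, so n = 21.
Final answer: 21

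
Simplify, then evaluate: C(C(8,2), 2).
378

Explanation: C(8,2) = 28, then C(28, 2) = 378.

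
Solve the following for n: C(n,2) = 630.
36

Explanation: C(n,2) = n(n−1)/2! is increasing in n, and n(n−1) = 2!·630 = 1,260 ≈ (n−0.5)^2 gives n ≈ 36.0. Check: C(34,2) = 561, C(35,2) = 595, C(36,2) = 630 ✓. So n = 36.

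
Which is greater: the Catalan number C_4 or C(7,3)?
C(7,3)
C_4 = C(8,4)/(4+1) = 70/5 = 14; C(7,3) = 35.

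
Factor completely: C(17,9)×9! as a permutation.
P(17,9)

Solution: C(17,9)×9! = [17!/(9!(8)!)]×9! = 17!/(8)! = P(17,9) = 8,821,612,800.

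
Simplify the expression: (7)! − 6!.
4,320

Solution: (7)! − 6! = (7)·6! − 6! = (7−1)·6! = 6·6! = 4,320.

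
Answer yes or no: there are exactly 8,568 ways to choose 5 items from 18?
Yes

Reasoning: C(18,5) = 8,568.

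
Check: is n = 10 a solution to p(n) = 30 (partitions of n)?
Pentagonal recurrence p(n) = p(n−1) + p(n−2) − p(n−5) − p(n−7) + …: p(10) = p(9) + p(8) − p(5) − p(3) = 30 + 22 − 7 − 3 = 42, which does not equal 30.
Final answer: No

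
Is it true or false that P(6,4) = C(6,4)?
False

Reasoning: P(6,4) = 360 but C(6,4) = 15; they differ by a factor of 4! = 24, so the statement does not hold.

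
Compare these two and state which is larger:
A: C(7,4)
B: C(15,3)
B
A=C(7,4)=35, B=C(15,3)=455.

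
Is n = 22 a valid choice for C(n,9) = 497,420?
Yes
C(22,9) = 22·21·20·19·18·17·16·15·14/9! = 180,503,769,600/362,880 = 497,420, which equals 497,420.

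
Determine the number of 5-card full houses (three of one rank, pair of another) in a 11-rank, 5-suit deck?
11,000

Triple rank: 11. Triple suits: C(5,3)=10. Pair rank: 10. Pair suits: C(5,2)=10. Total: 11,000.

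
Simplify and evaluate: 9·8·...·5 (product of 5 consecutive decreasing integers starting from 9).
15,120
This is P(9,5) = 9!/(4)! = 15,120.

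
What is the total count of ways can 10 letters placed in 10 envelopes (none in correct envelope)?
1,334,961

Reasoning: Using D(n) = (n-1)[D(n-1) + D(n-2)]:
D(10) = (10-1) × [D(9) + D(8)]
      = 9 × [133496 + 14833]
      = 9 × 148329
      = 1,334,961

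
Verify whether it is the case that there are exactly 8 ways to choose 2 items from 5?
False

Reasoning: C(5,2) = 10 ≠ 8.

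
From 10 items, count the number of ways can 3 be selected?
120
C(10,3) = 10! / (3! × (10-3)!)
         = 10! / (3! × 7!)
         = 120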